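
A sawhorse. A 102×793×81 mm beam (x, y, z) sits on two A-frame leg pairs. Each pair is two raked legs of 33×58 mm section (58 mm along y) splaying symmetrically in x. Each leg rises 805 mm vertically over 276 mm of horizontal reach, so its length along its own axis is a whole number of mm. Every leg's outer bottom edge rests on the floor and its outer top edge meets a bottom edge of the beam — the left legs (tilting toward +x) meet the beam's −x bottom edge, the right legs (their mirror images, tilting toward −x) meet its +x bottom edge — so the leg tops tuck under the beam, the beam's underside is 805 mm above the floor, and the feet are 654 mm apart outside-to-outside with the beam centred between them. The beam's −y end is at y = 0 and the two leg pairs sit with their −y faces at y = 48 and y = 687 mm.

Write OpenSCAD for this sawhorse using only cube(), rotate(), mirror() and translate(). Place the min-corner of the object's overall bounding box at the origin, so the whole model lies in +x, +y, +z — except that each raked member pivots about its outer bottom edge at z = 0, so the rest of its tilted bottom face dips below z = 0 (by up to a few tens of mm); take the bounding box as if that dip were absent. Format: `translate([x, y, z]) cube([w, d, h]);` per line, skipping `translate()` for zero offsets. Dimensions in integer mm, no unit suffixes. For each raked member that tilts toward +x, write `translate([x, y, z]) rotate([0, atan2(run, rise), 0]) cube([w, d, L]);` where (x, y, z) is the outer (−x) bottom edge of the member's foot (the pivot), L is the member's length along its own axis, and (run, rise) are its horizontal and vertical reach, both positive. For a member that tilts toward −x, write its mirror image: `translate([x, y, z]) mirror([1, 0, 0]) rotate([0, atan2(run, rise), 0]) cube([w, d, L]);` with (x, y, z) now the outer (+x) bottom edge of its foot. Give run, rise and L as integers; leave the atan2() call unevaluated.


// leg length = √(276² + 805²) = 851
// right-leg outer foot x = 2·276 + 102 = 654
// beam min-corner = (276, 0, 805)
translate([276, 0, 805]) cube([102, 793, 81]);
translate([0, 48, 0]) rotate([0, atan2(276, 805), 0]) cube([33, 58, 851]);
translate([654, 48, 0]) mirror([1, 0, 0]) rotate([0, atan2(276, 805), 0]) cube([33, 58, 851]);
translate([0, 687, 0]) rotate([0, atan2(276, 805), 0]) cube([33, 58, 851]);
translate([654, 687, 0]) mirror([1, 0, 0]) rotate([0, atan2(276, 805), 0]) cube([33, 58, 851]);


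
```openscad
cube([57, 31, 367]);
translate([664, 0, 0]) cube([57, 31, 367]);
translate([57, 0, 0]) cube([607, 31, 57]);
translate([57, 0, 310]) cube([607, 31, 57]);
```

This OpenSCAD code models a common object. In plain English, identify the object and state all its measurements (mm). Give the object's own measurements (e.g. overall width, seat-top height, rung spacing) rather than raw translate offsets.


A rectangular picture frame lying in the x–z plane (depth along y). The opening is 607 mm wide (x) by 253 mm tall (z), surrounded by a border 57 mm wide on all four sides. The frame is 31 mm deep and is made of two full-height vertical stiles with two horizontal rails fitted between them.


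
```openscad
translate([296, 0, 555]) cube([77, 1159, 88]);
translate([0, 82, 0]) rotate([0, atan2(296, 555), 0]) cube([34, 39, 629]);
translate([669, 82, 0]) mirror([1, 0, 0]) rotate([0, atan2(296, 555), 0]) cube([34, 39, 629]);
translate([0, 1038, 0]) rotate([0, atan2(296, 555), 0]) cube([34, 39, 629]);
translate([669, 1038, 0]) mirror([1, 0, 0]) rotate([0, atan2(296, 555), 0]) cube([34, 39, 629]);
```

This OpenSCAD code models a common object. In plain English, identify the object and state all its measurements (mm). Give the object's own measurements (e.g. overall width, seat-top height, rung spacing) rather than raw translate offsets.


A sawhorse. A 77×1159×88 mm beam (x, y, z) sits on two A-frame leg pairs. Each pair is two raked legs of 34×39 mm section (39 mm along y) splaying symmetrically in x. Each leg rises 555 mm vertically over 296 mm of horizontal reach and is 629 mm long along its own axis. Every leg's outer bottom edge rests on the floor and its outer top edge meets a bottom edge of the beam — the left legs (tilting toward +x) meet the beam's −x bottom edge, the right legs (their mirror images, tilting toward −x) meet its +x bottom edge — so the leg tops tuck under the beam, the beam's underside is 555 mm above the floor, and the feet are 669 mm apart outside-to-outside with the beam centred between them. The two leg pairs are set in 82 mm from either end of the beam.


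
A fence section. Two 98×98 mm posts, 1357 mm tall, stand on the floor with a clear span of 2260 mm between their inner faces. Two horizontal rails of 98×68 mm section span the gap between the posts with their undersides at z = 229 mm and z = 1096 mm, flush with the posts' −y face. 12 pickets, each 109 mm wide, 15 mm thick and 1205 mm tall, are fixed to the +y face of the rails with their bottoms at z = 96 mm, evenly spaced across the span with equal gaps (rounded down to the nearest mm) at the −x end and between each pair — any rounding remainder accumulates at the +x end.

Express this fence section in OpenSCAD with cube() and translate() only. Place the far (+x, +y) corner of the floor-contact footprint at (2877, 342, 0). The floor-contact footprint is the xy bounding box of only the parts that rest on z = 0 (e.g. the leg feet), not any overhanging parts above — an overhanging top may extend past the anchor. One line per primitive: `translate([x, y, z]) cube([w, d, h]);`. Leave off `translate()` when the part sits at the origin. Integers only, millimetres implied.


translate([421, 244, 0]) cube([98, 98, 1357]);
translate([2779, 244, 0]) cube([98, 98, 1357]);
translate([519, 244, 229]) cube([2260, 98, 68]);
translate([519, 244, 1096]) cube([2260, 98, 68]);
translate([592, 342, 96]) cube([109, 15, 1205]);
translate([774, 342, 96]) cube([109, 15, 1205]);
translate([956, 342, 96]) cube([109, 15, 1205]);
translate([1138, 342, 96]) cube([109, 15, 1205]);
translate([1320, 342, 96]) cube([109, 15, 1205]);
translate([1502, 342, 96]) cube([109, 15, 1205]);
translate([1684, 342, 96]) cube([109, 15, 1205]);
translate([1866, 342, 96]) cube([109, 15, 1205]);
translate([2048, 342, 96]) cube([109, 15, 1205]);
translate([2230, 342, 96]) cube([109, 15, 1205]);
translate([2412, 342, 96]) cube([109, 15, 1205]);
translate([2594, 342, 96]) cube([109, 15, 1205]);


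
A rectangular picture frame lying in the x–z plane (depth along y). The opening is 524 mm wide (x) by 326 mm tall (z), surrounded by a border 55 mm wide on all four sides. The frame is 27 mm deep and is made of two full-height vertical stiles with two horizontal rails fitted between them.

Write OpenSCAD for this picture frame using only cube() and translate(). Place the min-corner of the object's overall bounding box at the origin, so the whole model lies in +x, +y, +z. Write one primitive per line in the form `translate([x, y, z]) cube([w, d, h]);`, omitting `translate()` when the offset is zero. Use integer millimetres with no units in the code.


cube([55, 27, 436]);
translate([579, 0, 0]) cube([55, 27, 436]);
translate([55, 0, 0]) cube([524, 27, 55]);
translate([55, 0, 381]) cube([524, 27, 55]);


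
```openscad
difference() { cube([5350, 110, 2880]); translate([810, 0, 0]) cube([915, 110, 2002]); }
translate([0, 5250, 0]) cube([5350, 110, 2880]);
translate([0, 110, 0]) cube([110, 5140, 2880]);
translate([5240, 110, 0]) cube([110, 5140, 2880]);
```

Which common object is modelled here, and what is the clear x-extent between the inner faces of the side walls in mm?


A single room. The interior width is 5130 mm.

Four walls enclosing a rectangle with a door in the front wall — a room. Outside width 5350 minus two 110 mm walls gives 5130 mm.


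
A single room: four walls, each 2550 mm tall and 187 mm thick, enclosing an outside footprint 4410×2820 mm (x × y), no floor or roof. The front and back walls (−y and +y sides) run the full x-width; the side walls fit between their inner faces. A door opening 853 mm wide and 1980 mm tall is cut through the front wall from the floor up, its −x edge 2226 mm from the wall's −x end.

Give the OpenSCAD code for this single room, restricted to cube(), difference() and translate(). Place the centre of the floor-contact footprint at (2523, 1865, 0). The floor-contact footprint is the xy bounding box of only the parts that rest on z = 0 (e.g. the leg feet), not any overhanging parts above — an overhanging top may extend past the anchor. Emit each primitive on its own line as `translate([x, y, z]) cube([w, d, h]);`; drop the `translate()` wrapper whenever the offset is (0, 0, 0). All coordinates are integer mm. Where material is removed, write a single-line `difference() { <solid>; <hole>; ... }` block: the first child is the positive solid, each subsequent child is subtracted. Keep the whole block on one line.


difference() { translate([318, 455, 0]) cube([4410, 187, 2550]); translate([2544, 455, 0]) cube([853, 187, 1980]); }
translate([318, 3088, 0]) cube([4410, 187, 2550]);
translate([318, 642, 0]) cube([187, 2446, 2550]);
translate([4541, 642, 0]) cube([187, 2446, 2550]);


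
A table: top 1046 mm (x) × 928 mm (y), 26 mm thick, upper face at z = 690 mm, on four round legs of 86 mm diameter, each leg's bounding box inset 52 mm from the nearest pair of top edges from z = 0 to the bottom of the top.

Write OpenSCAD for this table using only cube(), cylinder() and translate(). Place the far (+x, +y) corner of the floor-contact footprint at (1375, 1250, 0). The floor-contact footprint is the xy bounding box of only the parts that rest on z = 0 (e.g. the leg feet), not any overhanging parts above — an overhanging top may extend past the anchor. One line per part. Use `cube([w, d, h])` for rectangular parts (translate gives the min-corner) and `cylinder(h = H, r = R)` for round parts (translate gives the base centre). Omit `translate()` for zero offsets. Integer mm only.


translate([381, 374, 664]) cube([1046, 928, 26]);
translate([476, 469, 0]) cylinder(h = 664, r = 43);
translate([1332, 469, 0]) cylinder(h = 664, r = 43);
translate([476, 1207, 0]) cylinder(h = 664, r = 43);
translate([1332, 1207, 0]) cylinder(h = 664, r = 43);


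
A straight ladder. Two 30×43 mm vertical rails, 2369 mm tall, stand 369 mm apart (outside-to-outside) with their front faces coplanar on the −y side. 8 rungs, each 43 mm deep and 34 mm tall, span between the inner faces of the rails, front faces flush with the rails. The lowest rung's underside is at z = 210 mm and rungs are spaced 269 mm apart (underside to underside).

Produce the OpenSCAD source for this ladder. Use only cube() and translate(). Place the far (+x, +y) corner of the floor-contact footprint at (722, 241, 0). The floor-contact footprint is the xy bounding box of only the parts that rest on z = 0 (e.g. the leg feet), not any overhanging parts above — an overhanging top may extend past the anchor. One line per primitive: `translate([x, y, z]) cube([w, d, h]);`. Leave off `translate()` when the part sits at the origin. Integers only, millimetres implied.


// rung span = 369 - 2*30 = 309
// rung[k] z = 210 + k*269
translate([353, 198, 0]) cube([30, 43, 2369]);
translate([692, 198, 0]) cube([30, 43, 2369]);
translate([383, 198, 210]) cube([309, 43, 34]);
translate([383, 198, 479]) cube([309, 43, 34]);
translate([383, 198, 748]) cube([309, 43, 34]);
translate([383, 198, 1017]) cube([309, 43, 34]);
translate([383, 198, 1286]) cube([309, 43, 34]);
translate([383, 198, 1555]) cube([309, 43, 34]);
translate([383, 198, 1824]) cube([309, 43, 34]);
translate([383, 198, 2093]) cube([309, 43, 34]);


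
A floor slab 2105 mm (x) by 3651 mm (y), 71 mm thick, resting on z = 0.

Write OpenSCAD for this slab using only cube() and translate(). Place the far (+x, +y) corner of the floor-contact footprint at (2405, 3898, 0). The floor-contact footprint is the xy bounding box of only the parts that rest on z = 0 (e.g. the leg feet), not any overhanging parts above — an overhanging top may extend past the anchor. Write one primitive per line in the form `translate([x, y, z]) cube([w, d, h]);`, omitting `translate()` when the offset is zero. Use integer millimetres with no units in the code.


translate([300, 247, 0]) cube([2105, 3651, 71]);


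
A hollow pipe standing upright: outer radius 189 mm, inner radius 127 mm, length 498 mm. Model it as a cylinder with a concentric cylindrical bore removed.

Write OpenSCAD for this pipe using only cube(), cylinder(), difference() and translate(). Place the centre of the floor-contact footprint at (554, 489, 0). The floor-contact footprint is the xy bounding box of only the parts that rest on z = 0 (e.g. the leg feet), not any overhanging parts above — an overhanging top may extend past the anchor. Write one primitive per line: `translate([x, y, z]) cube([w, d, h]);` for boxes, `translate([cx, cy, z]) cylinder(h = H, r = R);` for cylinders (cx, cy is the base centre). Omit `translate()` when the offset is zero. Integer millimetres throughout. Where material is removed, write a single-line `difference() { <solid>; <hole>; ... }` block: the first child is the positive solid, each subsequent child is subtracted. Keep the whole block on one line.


difference() { translate([554, 489, 0]) cylinder(h = 498, r = 189); translate([554, 489, 0]) cylinder(h = 498, r = 127); }


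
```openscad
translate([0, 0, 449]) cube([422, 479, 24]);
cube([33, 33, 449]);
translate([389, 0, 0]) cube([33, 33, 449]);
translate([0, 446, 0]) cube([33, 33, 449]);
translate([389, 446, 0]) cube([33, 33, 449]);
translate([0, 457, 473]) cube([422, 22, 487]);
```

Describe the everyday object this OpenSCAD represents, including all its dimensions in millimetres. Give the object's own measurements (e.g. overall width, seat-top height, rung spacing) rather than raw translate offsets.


A chair. The seat is a 422×479×24 mm slab with its top at z = 473 mm, on four 33×33 mm corner legs (flush with the seat edges, standing on z = 0). A flat backrest 22 mm thick, 487 mm tall, spans the full seat width and rises from the seat top along its +y edge, rear face flush with the rear of the seat.


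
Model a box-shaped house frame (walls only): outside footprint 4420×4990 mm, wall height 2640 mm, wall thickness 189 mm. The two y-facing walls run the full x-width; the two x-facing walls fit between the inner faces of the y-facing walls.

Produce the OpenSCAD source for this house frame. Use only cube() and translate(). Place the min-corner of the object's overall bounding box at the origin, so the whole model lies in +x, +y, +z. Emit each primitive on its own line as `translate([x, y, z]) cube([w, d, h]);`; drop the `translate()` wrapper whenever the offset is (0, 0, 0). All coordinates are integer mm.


cube([4420, 189, 2640]);
translate([0, 4801, 0]) cube([4420, 189, 2640]);
translate([0, 189, 0]) cube([189, 4612, 2640]);
translate([4231, 189, 0]) cube([189, 4612, 2640]);


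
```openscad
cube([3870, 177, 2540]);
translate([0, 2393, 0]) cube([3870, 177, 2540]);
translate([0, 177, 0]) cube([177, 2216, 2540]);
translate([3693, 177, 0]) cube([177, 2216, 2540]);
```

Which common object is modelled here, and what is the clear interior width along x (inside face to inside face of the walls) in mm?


A house (or room) frame. The interior width is 3516 mm.

Four 2540 mm walls enclosing a rectangle with no floor or roof — a room or house frame. Outside width is 3870 mm and wall thickness is 177 mm, so the interior width is 3870 − 2 × 177 = 3516 mm.


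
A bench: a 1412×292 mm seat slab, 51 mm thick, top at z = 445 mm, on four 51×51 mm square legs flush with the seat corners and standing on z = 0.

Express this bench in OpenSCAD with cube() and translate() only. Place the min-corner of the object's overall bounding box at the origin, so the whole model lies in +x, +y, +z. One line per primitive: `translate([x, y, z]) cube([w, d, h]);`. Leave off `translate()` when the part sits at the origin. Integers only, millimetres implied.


translate([0, 0, 394]) cube([1412, 292, 51]);
cube([51, 51, 394]);
translate([0, 241, 0]) cube([51, 51, 394]);
translate([1361, 0, 0]) cube([51, 51, 394]);
translate([1361, 241, 0]) cube([51, 51, 394]);


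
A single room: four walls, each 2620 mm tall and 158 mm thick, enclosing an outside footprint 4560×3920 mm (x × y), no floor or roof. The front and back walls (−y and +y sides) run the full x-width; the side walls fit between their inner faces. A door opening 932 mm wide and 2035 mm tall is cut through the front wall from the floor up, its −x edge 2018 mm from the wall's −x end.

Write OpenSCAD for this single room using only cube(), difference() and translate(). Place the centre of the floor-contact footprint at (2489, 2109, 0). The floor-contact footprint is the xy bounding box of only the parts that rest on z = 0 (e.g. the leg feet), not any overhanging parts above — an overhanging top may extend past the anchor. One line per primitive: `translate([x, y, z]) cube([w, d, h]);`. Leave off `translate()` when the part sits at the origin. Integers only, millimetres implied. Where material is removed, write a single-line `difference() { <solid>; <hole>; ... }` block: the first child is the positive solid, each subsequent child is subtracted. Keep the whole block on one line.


difference() { translate([209, 149, 0]) cube([4560, 158, 2620]); translate([2227, 149, 0]) cube([932, 158, 2035]); }
translate([209, 3911, 0]) cube([4560, 158, 2620]);
translate([209, 307, 0]) cube([158, 3604, 2620]);
translate([4611, 307, 0]) cube([158, 3604, 2620]);


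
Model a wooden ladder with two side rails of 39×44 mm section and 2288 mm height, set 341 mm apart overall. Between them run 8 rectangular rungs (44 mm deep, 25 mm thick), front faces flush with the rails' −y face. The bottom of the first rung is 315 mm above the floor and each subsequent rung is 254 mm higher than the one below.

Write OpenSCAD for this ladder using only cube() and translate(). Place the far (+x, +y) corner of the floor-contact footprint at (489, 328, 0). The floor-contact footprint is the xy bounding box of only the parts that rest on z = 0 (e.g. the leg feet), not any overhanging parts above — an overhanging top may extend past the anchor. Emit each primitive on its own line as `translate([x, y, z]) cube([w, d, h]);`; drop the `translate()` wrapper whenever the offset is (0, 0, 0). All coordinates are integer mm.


translate([148, 284, 0]) cube([39, 44, 2288]);
translate([450, 284, 0]) cube([39, 44, 2288]);
translate([187, 284, 315]) cube([263, 44, 25]);
translate([187, 284, 569]) cube([263, 44, 25]);
translate([187, 284, 823]) cube([263, 44, 25]);
translate([187, 284, 1077]) cube([263, 44, 25]);
translate([187, 284, 1331]) cube([263, 44, 25]);
translate([187, 284, 1585]) cube([263, 44, 25]);
translate([187, 284, 1839]) cube([263, 44, 25]);
translate([187, 284, 2093]) cube([263, 44, 25]);


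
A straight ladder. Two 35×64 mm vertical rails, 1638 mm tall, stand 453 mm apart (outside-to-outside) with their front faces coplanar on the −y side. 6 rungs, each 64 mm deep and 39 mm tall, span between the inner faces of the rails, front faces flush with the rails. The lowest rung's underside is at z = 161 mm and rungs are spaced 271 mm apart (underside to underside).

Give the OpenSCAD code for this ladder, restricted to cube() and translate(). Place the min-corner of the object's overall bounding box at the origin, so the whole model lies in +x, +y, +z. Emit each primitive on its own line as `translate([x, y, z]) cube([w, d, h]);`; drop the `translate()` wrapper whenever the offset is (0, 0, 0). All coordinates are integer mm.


cube([35, 64, 1638]);
translate([418, 0, 0]) cube([35, 64, 1638]);
translate([35, 0, 161]) cube([383, 64, 39]);
translate([35, 0, 432]) cube([383, 64, 39]);
translate([35, 0, 703]) cube([383, 64, 39]);
translate([35, 0, 974]) cube([383, 64, 39]);
translate([35, 0, 1245]) cube([383, 64, 39]);
translate([35, 0, 1516]) cube([383, 64, 39]);


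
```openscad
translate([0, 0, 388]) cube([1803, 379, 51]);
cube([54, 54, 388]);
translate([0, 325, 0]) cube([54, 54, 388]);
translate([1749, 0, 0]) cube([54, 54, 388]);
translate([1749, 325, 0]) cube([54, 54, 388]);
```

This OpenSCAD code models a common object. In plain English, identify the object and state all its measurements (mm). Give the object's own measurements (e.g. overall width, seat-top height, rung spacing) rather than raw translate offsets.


A long wooden bench with a 1803 mm (x) × 379 mm (y) seat, 51 mm thick, its top surface 439 mm above the floor. Four 54 mm square legs at the seat corners, flush with the edges, run from z = 0 to the seat underside.


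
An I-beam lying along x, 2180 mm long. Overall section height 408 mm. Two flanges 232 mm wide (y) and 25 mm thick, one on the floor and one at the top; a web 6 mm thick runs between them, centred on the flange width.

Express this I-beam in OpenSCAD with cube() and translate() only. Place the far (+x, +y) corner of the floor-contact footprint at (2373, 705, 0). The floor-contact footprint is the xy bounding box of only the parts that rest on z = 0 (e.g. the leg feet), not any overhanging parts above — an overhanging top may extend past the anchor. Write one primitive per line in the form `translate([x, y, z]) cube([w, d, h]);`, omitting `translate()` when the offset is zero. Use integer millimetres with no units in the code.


translate([193, 473, 0]) cube([2180, 232, 25]);
translate([193, 586, 25]) cube([2180, 6, 358]);
translate([193, 473, 383]) cube([2180, 232, 25]);


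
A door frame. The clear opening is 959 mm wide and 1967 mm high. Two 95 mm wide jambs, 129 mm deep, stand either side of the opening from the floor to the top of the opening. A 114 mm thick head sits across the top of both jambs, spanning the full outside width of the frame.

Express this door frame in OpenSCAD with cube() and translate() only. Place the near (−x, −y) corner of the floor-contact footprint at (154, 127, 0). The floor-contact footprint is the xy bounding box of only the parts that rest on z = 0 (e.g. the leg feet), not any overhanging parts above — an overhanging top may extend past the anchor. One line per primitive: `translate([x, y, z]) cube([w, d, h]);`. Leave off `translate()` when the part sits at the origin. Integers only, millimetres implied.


translate([154, 127, 0]) cube([95, 129, 1967]);
translate([1208, 127, 0]) cube([95, 129, 1967]);
translate([154, 127, 1967]) cube([1149, 129, 114]);


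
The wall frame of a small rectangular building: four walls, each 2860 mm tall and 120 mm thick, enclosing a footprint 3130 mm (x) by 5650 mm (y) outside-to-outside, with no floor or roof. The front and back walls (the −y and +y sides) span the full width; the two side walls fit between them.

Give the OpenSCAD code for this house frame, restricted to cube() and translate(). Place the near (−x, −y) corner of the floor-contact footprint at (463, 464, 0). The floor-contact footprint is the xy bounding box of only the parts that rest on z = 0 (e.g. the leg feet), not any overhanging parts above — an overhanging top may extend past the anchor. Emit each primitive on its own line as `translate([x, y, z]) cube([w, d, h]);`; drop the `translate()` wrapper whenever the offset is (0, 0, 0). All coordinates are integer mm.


translate([463, 464, 0]) cube([3130, 120, 2860]);
translate([463, 5994, 0]) cube([3130, 120, 2860]);
translate([463, 584, 0]) cube([120, 5410, 2860]);
translate([3473, 584, 0]) cube([120, 5410, 2860]);


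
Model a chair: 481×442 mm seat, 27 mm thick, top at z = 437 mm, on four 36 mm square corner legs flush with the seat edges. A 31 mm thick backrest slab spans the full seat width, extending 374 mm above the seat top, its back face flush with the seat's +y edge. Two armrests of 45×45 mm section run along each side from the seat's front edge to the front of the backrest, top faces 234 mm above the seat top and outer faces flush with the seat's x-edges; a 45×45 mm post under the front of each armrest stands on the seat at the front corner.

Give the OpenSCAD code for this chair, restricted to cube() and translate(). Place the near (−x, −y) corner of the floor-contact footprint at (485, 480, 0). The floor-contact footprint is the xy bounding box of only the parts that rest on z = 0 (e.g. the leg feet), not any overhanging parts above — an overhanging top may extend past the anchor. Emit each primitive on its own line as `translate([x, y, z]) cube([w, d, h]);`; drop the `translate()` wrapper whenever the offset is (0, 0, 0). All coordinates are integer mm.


translate([485, 480, 410]) cube([481, 442, 27]);
translate([485, 480, 0]) cube([36, 36, 410]);
translate([930, 480, 0]) cube([36, 36, 410]);
translate([485, 886, 0]) cube([36, 36, 410]);
translate([930, 886, 0]) cube([36, 36, 410]);
translate([485, 891, 437]) cube([481, 31, 374]);
translate([485, 480, 626]) cube([45, 411, 45]);
translate([921, 480, 626]) cube([45, 411, 45]);
translate([485, 480, 437]) cube([45, 45, 189]);
translate([921, 480, 437]) cube([45, 45, 189]);


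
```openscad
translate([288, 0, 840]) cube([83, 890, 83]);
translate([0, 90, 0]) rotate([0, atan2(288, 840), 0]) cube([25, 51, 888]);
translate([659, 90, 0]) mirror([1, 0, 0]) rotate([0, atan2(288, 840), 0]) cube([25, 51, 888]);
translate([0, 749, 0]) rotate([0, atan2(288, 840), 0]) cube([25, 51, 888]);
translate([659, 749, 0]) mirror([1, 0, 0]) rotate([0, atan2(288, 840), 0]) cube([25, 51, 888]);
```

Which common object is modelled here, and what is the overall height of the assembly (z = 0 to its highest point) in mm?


A sawhorse. The overall height is 923 mm.

A beam across two mirrored pairs of raked legs — a sawhorse. The beam's underside is at z = 840 (matching the legs' vertical rise in atan2(288, 840)) and the beam is 83 mm tall, so its top is at 840 + 83 = 923 mm. The raked legs top out at the beam's underside, so that is the highest point.


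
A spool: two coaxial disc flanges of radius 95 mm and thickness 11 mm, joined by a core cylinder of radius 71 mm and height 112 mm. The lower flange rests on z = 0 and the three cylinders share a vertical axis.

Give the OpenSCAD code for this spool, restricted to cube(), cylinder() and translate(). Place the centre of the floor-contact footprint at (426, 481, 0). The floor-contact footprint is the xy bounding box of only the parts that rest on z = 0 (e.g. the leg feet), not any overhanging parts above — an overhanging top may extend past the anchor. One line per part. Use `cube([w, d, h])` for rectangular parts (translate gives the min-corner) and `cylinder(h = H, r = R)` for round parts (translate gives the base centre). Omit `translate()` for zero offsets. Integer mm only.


translate([426, 481, 0]) cylinder(h = 11, r = 95);
translate([426, 481, 11]) cylinder(h = 112, r = 71);
translate([426, 481, 123]) cylinder(h = 11, r = 95);


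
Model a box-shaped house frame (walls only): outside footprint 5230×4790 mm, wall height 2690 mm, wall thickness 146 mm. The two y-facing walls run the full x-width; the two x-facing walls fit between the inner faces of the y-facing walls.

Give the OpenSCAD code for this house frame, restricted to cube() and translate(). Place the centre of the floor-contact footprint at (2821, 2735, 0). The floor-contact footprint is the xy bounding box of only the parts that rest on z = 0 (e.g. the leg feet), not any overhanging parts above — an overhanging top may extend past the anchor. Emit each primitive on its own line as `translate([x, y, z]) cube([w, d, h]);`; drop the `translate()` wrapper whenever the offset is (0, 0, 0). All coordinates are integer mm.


translate([206, 340, 0]) cube([5230, 146, 2690]);
translate([206, 4984, 0]) cube([5230, 146, 2690]);
translate([206, 486, 0]) cube([146, 4498, 2690]);
translate([5290, 486, 0]) cube([146, 4498, 2690]);


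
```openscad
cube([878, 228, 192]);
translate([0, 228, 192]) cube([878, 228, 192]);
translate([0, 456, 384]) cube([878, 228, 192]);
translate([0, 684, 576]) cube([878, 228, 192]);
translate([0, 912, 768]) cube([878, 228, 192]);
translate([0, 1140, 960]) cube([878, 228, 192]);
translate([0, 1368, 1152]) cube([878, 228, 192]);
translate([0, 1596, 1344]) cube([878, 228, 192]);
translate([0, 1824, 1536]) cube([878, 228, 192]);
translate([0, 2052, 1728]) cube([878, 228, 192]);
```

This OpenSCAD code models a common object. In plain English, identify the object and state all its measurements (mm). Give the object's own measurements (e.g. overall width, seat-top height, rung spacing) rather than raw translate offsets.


A straight staircase of 10 solid steps. Each step is 878 mm wide (x), 228 mm deep (y, the going) and 192 mm tall (the rise). The first step rests on the floor; each subsequent step sits one going further in +y and one rise higher in +z, directly behind and above the previous step with no overlap.


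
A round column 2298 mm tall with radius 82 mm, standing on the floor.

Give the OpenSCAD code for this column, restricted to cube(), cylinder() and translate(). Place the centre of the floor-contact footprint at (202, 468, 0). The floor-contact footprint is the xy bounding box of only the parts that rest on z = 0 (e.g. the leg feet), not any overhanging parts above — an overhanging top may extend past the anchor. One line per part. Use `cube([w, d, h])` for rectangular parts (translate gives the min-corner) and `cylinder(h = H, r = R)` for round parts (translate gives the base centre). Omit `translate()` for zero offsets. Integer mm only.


translate([202, 468, 0]) cylinder(h = 2298, r = 82);


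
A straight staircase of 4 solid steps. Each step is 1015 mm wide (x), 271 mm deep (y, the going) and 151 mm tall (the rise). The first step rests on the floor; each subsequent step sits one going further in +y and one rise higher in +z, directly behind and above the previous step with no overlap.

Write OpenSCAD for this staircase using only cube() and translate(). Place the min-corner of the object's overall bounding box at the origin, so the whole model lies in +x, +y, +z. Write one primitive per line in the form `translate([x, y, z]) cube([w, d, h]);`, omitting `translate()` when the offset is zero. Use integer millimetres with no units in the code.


cube([1015, 271, 151]);
translate([0, 271, 151]) cube([1015, 271, 151]);
translate([0, 542, 302]) cube([1015, 271, 151]);
translate([0, 813, 453]) cube([1015, 271, 151]);


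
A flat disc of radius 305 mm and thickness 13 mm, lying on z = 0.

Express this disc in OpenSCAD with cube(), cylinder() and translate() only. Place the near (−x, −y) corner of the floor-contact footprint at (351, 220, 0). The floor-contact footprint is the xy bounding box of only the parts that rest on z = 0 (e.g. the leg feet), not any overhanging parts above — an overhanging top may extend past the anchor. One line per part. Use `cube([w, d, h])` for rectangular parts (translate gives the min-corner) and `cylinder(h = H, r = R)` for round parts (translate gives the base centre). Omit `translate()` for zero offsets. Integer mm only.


translate([656, 525, 0]) cylinder(h = 13, r = 305);


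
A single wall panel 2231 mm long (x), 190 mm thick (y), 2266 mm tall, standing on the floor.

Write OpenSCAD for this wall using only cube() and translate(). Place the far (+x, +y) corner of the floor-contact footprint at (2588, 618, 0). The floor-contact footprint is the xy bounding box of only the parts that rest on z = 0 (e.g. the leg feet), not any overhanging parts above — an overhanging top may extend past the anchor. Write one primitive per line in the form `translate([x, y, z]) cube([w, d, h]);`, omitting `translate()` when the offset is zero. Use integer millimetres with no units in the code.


translate([357, 428, 0]) cube([2231, 190, 2266]);


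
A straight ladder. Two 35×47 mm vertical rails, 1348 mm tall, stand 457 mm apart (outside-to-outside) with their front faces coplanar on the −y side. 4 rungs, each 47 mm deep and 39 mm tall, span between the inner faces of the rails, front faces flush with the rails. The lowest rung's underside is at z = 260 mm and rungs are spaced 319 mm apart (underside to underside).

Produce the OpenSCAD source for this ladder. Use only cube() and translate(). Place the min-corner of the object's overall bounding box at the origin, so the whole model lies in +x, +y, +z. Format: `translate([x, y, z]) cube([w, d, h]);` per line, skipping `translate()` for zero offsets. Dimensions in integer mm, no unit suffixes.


cube([35, 47, 1348]);
translate([422, 0, 0]) cube([35, 47, 1348]);
translate([35, 0, 260]) cube([387, 47, 39]);
translate([35, 0, 579]) cube([387, 47, 39]);
translate([35, 0, 898]) cube([387, 47, 39]);
translate([35, 0, 1217]) cube([387, 47, 39]);


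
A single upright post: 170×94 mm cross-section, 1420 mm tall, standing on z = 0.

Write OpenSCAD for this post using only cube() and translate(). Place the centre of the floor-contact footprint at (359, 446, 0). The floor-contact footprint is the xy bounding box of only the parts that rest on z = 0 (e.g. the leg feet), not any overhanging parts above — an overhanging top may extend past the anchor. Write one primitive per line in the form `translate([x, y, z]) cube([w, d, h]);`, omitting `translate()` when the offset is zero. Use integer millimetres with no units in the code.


translate([274, 399, 0]) cube([170, 94, 1420]);


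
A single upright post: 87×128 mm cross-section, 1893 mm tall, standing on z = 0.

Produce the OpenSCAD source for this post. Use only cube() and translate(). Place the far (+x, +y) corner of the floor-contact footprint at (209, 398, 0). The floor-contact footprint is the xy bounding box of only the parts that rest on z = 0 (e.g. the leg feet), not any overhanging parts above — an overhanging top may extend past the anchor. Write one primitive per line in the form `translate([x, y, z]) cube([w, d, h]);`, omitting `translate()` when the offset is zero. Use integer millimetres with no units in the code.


translate([122, 270, 0]) cube([87, 128, 1893]);


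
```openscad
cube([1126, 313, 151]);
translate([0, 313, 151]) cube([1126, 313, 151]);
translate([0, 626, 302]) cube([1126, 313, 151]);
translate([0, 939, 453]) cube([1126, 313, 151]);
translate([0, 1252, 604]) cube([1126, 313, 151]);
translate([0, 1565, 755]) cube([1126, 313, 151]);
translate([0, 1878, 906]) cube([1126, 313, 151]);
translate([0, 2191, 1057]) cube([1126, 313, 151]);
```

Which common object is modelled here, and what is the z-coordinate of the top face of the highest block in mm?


A staircase. The total rise is 1208 mm.

8 identical blocks, each offset up and back from the previous — a staircase. Each step is 151 mm tall and there are 8 of them, so the total rise is 8 × 151 = 1208 mm.


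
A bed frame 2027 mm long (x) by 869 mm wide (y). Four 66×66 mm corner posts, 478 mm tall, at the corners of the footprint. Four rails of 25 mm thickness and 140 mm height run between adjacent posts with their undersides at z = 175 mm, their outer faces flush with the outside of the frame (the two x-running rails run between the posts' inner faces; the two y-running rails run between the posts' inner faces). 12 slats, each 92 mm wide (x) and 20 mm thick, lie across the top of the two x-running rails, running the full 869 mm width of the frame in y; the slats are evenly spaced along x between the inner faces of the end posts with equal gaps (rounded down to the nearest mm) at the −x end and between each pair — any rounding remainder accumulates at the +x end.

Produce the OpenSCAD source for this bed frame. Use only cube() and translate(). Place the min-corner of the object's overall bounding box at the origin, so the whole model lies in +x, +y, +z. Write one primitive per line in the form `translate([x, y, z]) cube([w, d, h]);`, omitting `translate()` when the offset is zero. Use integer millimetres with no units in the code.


cube([66, 66, 478]);
translate([0, 803, 0]) cube([66, 66, 478]);
translate([1961, 0, 0]) cube([66, 66, 478]);
translate([1961, 803, 0]) cube([66, 66, 478]);
translate([66, 0, 175]) cube([1895, 25, 140]);
translate([66, 844, 175]) cube([1895, 25, 140]);
translate([0, 66, 175]) cube([25, 737, 140]);
translate([2002, 66, 175]) cube([25, 737, 140]);
translate([126, 0, 315]) cube([92, 869, 20]);
translate([278, 0, 315]) cube([92, 869, 20]);
translate([430, 0, 315]) cube([92, 869, 20]);
translate([582, 0, 315]) cube([92, 869, 20]);
translate([734, 0, 315]) cube([92, 869, 20]);
translate([886, 0, 315]) cube([92, 869, 20]);
translate([1038, 0, 315]) cube([92, 869, 20]);
translate([1190, 0, 315]) cube([92, 869, 20]);
translate([1342, 0, 315]) cube([92, 869, 20]);
translate([1494, 0, 315]) cube([92, 869, 20]);
translate([1646, 0, 315]) cube([92, 869, 20]);
translate([1798, 0, 315]) cube([92, 869, 20]);


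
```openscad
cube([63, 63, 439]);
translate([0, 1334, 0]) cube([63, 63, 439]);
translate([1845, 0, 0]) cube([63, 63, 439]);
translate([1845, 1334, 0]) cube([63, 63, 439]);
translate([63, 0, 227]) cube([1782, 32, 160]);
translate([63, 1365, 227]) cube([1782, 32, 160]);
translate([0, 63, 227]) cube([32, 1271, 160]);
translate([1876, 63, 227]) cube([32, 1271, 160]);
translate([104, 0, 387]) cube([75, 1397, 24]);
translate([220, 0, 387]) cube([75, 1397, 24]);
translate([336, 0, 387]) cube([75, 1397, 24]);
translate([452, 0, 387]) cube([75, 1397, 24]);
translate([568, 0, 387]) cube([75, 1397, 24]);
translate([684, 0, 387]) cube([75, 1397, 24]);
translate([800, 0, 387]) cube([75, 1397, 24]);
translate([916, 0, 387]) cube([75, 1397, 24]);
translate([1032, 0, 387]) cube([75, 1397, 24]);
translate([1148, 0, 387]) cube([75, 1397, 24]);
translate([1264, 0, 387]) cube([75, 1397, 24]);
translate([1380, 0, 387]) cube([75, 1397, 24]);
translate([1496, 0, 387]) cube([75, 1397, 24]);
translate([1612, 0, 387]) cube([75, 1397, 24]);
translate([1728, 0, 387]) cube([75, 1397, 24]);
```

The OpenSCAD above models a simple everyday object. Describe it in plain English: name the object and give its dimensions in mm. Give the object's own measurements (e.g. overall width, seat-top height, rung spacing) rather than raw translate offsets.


A bed frame 1908 mm long (x) by 1397 mm wide (y). Four 63×63 mm corner posts, 439 mm tall, at the corners of the footprint. Four rails of 32 mm thickness and 160 mm height run between adjacent posts with their undersides at z = 227 mm, their outer faces flush with the outside of the frame (the two x-running rails run between the posts' inner faces; the two y-running rails run between the posts' inner faces). 15 slats, each 75 mm wide (x) and 24 mm thick, lie across the top of the two x-running rails, running the full 1397 mm width of the frame in y; along x they sit between the end posts with a 41 mm gap after the −x posts and between neighbouring slats, leaving 42 mm before the +x posts.


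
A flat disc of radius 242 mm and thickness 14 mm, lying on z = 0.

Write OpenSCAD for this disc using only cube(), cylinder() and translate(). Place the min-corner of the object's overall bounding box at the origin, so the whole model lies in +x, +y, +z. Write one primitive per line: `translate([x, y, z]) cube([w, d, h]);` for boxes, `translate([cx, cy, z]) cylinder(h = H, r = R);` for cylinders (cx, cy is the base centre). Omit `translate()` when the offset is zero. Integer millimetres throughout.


translate([242, 242, 0]) cylinder(h = 14, r = 242);


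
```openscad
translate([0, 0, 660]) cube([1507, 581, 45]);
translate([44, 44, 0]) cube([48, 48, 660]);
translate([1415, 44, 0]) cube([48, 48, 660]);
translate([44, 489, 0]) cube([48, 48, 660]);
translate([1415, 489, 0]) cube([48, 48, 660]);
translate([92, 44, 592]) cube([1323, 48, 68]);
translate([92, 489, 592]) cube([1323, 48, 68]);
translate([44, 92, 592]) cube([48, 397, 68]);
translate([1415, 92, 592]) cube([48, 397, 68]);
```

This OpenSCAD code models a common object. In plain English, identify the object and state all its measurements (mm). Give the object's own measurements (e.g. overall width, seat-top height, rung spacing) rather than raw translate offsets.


A rectangular dining table. The top is 1507×581×45 mm with its upper surface at z = 705 mm. It stands on four 48×48 mm square legs, each inset 44 mm from the nearest pair of top edges, running from the floor to the underside of the top. Four apron rails, 48 mm thick and 68 mm tall, run between adjacent legs with their top edges flush with the underside of the top and their outer faces flush with the legs' outer faces.
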